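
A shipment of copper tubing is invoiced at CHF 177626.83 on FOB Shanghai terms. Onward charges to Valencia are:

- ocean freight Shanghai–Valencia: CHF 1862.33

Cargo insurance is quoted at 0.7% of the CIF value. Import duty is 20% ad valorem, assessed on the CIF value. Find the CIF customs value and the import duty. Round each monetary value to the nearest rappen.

CIF value: CHF 180754.44; import duty: CHF 36150.89

Let C be the CIF value. C = FOB price + freight + 0.7% × C
C − 0.7% × C = 177626.83 + 1862.33
0.993 × C = 179489.16
C = 179489.16 / 0.993 = 180754.44
Insurance premium = 0.7% × 180754.44 = 1265.28
Import duty = 180754.44 × 20% = 36150.89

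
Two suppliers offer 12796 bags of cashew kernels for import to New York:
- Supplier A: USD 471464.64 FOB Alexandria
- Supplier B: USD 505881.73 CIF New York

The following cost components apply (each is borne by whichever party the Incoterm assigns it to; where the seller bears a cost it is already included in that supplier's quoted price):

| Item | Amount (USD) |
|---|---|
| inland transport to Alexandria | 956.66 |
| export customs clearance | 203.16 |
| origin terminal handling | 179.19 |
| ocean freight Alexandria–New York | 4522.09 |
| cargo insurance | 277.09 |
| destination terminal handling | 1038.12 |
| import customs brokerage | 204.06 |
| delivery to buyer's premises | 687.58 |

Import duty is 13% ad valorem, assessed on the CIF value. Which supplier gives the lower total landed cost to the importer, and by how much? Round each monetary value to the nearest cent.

Supplier A (FOB):
CIF value = FOB price + freight + insurance = 471464.64 + 4522.09 + 277.09 = 476263.82
Import duty = 476263.82 × 13% = 61914.30
Buyer bears (A): 4522.09 + 277.09 + 1038.12 + 204.06 + 687.58 = 6728.94
Landed cost (A) = invoice 471464.64 + 6728.94 + duty 61914.30 = 540107.88
Supplier B (CIF):
The CIF price already equals the CIF value: 505881.73
Import duty = 505881.73 × 13% = 65764.62
Buyer bears (B): 1038.12 + 204.06 + 687.58 = 1929.76
Landed cost (B) = invoice 505881.73 + 1929.76 + duty 65764.62 = 573576.11
Difference = |540107.88 − 573576.11| = 33468.23

Supplier A is cheaper by USD 33468.23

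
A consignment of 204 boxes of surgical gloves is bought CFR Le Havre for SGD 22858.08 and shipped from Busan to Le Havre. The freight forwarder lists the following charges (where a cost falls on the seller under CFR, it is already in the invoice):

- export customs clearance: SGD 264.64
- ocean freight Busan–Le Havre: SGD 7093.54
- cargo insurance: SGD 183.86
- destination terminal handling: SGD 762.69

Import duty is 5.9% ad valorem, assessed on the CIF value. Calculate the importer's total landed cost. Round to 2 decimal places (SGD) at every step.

CFR: the seller pays costs through ocean freight to the destination port, but not insurance.
Already in the invoice (seller's account under CFR): export clearance, freight — exclude.
CIF value = CFR price + insurance = 22858.08 + 183.86 = 23041.94
Import duty = 23041.94 × 5.9% = 1359.47
Buyer bears: insurance 183.86 + destination terminal 762.69 + duty 1359.47 = 2306.02
Landed cost = invoice 22858.08 + 2306.02 = 25164.10

Total landed cost: SGD 25164.10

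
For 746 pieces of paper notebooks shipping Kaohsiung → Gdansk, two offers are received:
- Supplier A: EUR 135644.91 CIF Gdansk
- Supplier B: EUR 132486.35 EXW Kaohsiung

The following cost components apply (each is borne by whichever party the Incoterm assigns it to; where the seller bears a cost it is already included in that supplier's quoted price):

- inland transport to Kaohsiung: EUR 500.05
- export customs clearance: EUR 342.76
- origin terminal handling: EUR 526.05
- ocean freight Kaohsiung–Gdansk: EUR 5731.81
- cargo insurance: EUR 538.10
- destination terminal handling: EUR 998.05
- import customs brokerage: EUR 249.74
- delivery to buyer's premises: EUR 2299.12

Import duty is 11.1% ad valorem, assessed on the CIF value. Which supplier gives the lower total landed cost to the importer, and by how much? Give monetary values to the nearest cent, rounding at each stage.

Supplier A is cheaper by EUR 4977.51

Supplier A (CIF):
The CIF price already equals the CIF value: 135644.91
Import duty = 135644.91 × 11.1% = 15056.59
Buyer bears (A): 998.05 + 249.74 + 2299.12 = 3546.91
Landed cost (A) = invoice 135644.91 + 3546.91 + duty 15056.59 = 154248.41
Supplier B (EXW):
CIF value = EXW price + inland to port + export clearance + origin terminal + freight + insurance = 132486.35 + 500.05 + 342.76 + 526.05 + 5731.81 + 538.10 = 140125.12
Import duty = 140125.12 × 11.1% = 15553.89
Buyer bears (B): 500.05 + 342.76 + 526.05 + 5731.81 + 538.10 + 998.05 + 249.74 + 2299.12 = 11185.68
Landed cost (B) = invoice 132486.35 + 11185.68 + duty 15553.89 = 159225.92
Difference = |154248.41 − 159225.92| = 4977.51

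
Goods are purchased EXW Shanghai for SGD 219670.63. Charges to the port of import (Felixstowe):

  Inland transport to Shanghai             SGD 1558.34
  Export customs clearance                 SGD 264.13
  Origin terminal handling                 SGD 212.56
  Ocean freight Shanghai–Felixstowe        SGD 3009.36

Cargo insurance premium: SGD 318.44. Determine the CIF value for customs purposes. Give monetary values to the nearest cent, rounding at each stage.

CIF = EXW price + pre-shipment costs + freight + insurance
CIF = 219670.63 + 1558.34 + 264.13 + 212.56 + 3009.36 + 318.44 = 225033.46

CIF value: SGD 225033.46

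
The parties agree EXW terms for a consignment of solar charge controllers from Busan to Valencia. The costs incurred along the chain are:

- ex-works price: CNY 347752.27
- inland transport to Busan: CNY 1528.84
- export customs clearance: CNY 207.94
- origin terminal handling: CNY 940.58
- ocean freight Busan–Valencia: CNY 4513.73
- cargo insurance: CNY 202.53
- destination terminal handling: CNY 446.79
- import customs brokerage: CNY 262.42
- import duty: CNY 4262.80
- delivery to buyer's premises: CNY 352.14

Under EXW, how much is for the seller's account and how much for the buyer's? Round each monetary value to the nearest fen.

EXW: the seller makes goods available at their premises; the buyer bears all onward costs.
Seller's account: goods 347752.27 = 347752.27
Buyer's account: inland to port 1528.84 + export clearance 207.94 + origin terminal 940.58 + freight 4513.73 + insurance 202.53 + destination terminal 446.79 + brokerage 262.42 + duty 4262.80 + delivery 352.14 = 12717.77

Seller: CNY 347752.27; buyer: CNY 12717.77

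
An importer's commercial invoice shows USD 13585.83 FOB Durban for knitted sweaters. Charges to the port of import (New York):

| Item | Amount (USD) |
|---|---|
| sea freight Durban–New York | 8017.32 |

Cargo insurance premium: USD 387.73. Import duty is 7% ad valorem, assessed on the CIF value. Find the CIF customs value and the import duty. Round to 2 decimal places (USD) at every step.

CIF value: USD 21990.88; import duty: USD 1539.36

CIF = FOB price + freight + insurance
CIF = 13585.83 + 8017.32 + 387.73 = 21990.88
Import duty = 21990.88 × 7% = 1539.36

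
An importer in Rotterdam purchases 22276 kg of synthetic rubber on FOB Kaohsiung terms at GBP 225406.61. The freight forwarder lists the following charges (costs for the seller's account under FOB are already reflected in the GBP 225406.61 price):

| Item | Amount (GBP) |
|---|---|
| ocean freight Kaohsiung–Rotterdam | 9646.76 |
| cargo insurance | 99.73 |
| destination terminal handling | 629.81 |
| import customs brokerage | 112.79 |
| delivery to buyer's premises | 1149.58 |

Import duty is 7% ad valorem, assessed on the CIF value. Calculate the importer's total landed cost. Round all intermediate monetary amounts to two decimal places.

FOB: the seller bears costs until goods are on board at the origin port; the buyer bears freight, insurance and all costs thereafter.
CIF value = FOB price + freight + insurance = 225406.61 + 9646.76 + 99.73 = 235153.10
Import duty = 235153.10 × 7% = 16460.72
Buyer bears: freight 9646.76 + insurance 99.73 + destination terminal 629.81 + brokerage 112.79 + delivery 1149.58 + duty 16460.72 = 28099.39
Landed cost = invoice 225406.61 + 28099.39 = 253506.00

Total landed cost: GBP 253506.00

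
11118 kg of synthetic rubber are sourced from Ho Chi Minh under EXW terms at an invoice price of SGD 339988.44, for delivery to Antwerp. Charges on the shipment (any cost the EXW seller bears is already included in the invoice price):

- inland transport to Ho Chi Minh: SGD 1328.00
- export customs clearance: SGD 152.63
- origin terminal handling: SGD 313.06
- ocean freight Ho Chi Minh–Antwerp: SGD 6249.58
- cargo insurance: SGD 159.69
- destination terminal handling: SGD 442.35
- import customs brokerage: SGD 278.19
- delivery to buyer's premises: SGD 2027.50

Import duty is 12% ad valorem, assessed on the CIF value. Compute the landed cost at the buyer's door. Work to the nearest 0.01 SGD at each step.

EXW: the seller makes goods available at their premises; the buyer bears all onward costs.
CIF value = EXW price + inland to port + export clearance + origin terminal + freight + insurance = 339988.44 + 1328.00 + 152.63 + 313.06 + 6249.58 + 159.69 = 348191.40
Import duty = 348191.40 × 12% = 41782.97
Buyer bears: inland to port 1328.00 + export clearance 152.63 + origin terminal 313.06 + freight 6249.58 + insurance 159.69 + destination terminal 442.35 + brokerage 278.19 + delivery 2027.50 + duty 41782.97 = 52733.97
Landed cost = invoice 339988.44 + 52733.97 = 392722.41

Total landed cost: SGD 392722.41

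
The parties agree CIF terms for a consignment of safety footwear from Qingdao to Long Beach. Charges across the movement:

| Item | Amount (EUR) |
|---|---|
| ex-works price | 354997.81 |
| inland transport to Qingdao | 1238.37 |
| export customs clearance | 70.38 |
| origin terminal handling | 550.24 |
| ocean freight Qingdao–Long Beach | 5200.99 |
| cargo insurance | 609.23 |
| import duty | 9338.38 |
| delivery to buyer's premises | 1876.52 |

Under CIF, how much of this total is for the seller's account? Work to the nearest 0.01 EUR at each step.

Seller's account: EUR 362667.02

CIF: the seller pays costs through ocean freight and marine insurance to the destination port.
Seller's account: goods 354997.81 + inland to port 1238.37 + export clearance 70.38 + origin terminal 550.24 + freight 5200.99 + insurance 609.23 = 362667.02
Buyer's account: duty 9338.38 + delivery 1876.52 = 11214.90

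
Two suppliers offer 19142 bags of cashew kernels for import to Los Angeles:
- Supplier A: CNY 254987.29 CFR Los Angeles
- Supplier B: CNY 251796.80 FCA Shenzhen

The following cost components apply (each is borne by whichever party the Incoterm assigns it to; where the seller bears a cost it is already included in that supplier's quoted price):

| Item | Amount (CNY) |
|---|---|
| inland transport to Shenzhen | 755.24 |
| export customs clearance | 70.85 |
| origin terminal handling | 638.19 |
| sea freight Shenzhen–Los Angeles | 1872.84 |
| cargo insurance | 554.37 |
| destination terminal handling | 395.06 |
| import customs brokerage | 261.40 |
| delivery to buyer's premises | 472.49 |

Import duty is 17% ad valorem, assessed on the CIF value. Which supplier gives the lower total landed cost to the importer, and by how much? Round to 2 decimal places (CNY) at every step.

Supplier B is cheaper by CNY 794.97

Supplier A (CFR):
CIF value = CFR price + insurance = 254987.29 + 554.37 = 255541.66
Import duty = 255541.66 × 17% = 43442.08
Buyer bears (A): 554.37 + 395.06 + 261.40 + 472.49 = 1683.32
Landed cost (A) = invoice 254987.29 + 1683.32 + duty 43442.08 = 300112.69
Supplier B (FCA):
CIF value = FCA price + origin terminal + freight + insurance = 251796.80 + 638.19 + 1872.84 + 554.37 = 254862.20
Import duty = 254862.20 × 17% = 43326.57
Buyer bears (B): 638.19 + 1872.84 + 554.37 + 395.06 + 261.40 + 472.49 = 4194.35
Landed cost (B) = invoice 251796.80 + 4194.35 + duty 43326.57 = 299317.72
Difference = |300112.69 − 299317.72| = 794.97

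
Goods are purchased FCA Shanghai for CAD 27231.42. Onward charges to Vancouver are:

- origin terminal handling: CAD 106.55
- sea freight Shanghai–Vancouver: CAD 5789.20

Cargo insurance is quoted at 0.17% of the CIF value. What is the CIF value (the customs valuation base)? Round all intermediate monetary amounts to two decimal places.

Let C be the CIF value. C = FCA price + pre-shipment costs + freight + 0.17% × C
C − 0.17% × C = 27231.42 + 106.55 + 5789.20
0.9983 × C = 33127.17
C = 33127.17 / 0.9983 = 33183.58
Insurance premium = 0.17% × 33183.58 = 56.41

CIF value: CAD 33183.58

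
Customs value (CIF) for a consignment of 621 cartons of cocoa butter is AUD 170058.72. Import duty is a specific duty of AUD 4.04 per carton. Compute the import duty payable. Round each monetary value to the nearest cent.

Import duty = 621 × 4.04 = 2508.84

Import duty: AUD 2508.84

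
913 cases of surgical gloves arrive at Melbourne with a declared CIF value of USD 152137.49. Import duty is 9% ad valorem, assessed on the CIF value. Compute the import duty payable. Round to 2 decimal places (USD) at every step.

Import duty = 152137.49 × 9% = 13692.37

Import duty: USD 13692.37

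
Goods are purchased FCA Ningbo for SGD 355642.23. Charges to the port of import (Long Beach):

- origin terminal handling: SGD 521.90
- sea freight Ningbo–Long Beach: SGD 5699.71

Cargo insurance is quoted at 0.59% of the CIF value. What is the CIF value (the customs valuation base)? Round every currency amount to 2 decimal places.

Let C be the CIF value. C = FCA price + pre-shipment costs + freight + 0.59% × C
C − 0.59% × C = 355642.23 + 521.90 + 5699.71
0.9941 × C = 361863.84
C = 361863.84 / 0.9941 = 364011.51
Insurance premium = 0.59% × 364011.51 = 2147.67

CIF value: SGD 364011.51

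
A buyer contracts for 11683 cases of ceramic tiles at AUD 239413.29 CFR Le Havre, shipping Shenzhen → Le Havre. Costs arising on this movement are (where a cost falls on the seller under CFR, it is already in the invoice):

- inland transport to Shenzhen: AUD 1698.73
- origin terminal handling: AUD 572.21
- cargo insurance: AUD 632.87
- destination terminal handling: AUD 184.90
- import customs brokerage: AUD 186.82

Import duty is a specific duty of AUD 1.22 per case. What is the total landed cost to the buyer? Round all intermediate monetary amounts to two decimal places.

CFR: the seller pays costs through ocean freight to the destination port, but not insurance.
Already in the invoice (seller's account under CFR): inland to port, origin terminal — exclude.
CIF value = CFR price + insurance = 239413.29 + 632.87 = 240046.16
Import duty = 11683 × 1.22 = 14253.26
Buyer bears: insurance 632.87 + destination terminal 184.90 + brokerage 186.82 + duty 14253.26 = 15257.85
Landed cost = invoice 239413.29 + 15257.85 = 254671.14

Total landed cost: AUD 254671.14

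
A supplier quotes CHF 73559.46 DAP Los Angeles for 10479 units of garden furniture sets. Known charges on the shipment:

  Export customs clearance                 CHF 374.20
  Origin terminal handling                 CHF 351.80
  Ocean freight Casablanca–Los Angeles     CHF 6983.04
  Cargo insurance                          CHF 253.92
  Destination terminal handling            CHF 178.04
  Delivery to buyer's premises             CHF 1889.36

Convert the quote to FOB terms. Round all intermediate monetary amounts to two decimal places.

FOB price: CHF 64255.10

Not relevant to the conversion: export clearance, origin terminal — on the seller under both DAP and FOB; already in the DAP price and stays in the FOB price.
From DAP to FOB, the seller no longer bears: freight, insurance, destination terminal, delivery.
FOB price = 73559.46 − 6983.04 − 253.92 − 178.04 − 1889.36 = 64255.10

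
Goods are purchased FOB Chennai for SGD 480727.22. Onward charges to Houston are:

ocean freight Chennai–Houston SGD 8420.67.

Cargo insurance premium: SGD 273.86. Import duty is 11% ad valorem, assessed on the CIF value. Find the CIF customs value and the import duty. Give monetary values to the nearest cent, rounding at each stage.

CIF = FOB price + freight + insurance
CIF = 480727.22 + 8420.67 + 273.86 = 489421.75
Import duty = 489421.75 × 11% = 53836.39

CIF value: SGD 489421.75; import duty: SGD 53836.39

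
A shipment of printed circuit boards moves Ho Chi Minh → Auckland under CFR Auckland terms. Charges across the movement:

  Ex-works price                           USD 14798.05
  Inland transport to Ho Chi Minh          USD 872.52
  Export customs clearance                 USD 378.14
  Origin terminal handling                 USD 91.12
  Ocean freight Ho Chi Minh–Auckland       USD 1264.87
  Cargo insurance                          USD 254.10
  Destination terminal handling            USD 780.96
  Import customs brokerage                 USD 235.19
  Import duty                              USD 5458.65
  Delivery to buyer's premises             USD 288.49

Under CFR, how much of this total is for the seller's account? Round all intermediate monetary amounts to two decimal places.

CFR: the seller pays costs through ocean freight to the destination port, but not insurance.
Seller's account: goods 14798.05 + inland to port 872.52 + export clearance 378.14 + origin terminal 91.12 + freight 1264.87 = 17404.70
Buyer's account: insurance 254.10 + destination terminal 780.96 + brokerage 235.19 + duty 5458.65 + delivery 288.49 = 7017.39

Seller's account: USD 17404.70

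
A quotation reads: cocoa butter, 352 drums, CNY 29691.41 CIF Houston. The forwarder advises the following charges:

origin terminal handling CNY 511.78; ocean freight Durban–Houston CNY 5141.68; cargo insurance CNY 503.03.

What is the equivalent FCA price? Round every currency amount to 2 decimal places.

From CIF to FCA, the seller no longer bears: origin terminal, freight, insurance.
FCA price = 29691.41 − 511.78 − 5141.68 − 503.03 = 23534.92

FCA price: CNY 23534.92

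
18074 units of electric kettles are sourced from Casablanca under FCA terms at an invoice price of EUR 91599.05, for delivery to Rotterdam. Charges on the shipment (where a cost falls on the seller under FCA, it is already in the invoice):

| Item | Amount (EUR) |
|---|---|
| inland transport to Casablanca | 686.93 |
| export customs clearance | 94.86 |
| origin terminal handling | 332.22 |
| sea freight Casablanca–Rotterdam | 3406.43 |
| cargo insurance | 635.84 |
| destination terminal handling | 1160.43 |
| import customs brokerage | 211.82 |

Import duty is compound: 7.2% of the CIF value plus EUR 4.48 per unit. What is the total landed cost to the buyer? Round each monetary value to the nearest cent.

FCA: the seller delivers export-cleared goods to the carrier; the buyer bears costs from that point.
Already in the invoice (seller's account under FCA): inland to port, export clearance — exclude.
CIF value = FCA price + origin terminal + freight + insurance = 91599.05 + 332.22 + 3406.43 + 635.84 = 95973.54
Ad valorem component: 95973.54 × 7.2% = 6910.09
Specific component: 18074 × 4.48 = 80971.52
Import duty = 6910.09 + 80971.52 = 87881.61
Buyer bears: origin terminal 332.22 + freight 3406.43 + insurance 635.84 + destination terminal 1160.43 + brokerage 211.82 + duty 87881.61 = 93628.35
Landed cost = invoice 91599.05 + 93628.35 = 185227.40

Total landed cost: EUR 185227.40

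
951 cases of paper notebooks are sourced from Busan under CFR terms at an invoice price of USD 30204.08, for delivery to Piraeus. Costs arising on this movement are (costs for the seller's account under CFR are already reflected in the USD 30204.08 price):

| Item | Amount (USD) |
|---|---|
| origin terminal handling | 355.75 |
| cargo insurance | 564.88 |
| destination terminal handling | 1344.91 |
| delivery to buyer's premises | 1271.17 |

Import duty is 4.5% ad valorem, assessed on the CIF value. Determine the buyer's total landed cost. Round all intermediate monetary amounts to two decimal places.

CFR: the seller pays costs through ocean freight to the destination port, but not insurance.
Already in the invoice (seller's account under CFR): origin terminal — exclude.
CIF value = CFR price + insurance = 30204.08 + 564.88 = 30768.96
Import duty = 30768.96 × 4.5% = 1384.60
Buyer bears: insurance 564.88 + destination terminal 1344.91 + delivery 1271.17 + duty 1384.60 = 4565.56
Landed cost = invoice 30204.08 + 4565.56 = 34769.64

Total landed cost: USD 34769.64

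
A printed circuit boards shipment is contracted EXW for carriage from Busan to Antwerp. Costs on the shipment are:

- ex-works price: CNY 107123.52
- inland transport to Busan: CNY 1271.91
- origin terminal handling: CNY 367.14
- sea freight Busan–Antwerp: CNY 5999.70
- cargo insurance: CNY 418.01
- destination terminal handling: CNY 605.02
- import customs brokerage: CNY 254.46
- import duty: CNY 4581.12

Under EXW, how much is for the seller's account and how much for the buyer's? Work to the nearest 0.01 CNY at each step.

EXW: the seller makes goods available at their premises; the buyer bears all onward costs.
Seller's account: goods 107123.52 = 107123.52
Buyer's account: inland to port 1271.91 + origin terminal 367.14 + freight 5999.70 + insurance 418.01 + destination terminal 605.02 + brokerage 254.46 + duty 4581.12 = 13497.36

Seller: CNY 107123.52; buyer: CNY 13497.36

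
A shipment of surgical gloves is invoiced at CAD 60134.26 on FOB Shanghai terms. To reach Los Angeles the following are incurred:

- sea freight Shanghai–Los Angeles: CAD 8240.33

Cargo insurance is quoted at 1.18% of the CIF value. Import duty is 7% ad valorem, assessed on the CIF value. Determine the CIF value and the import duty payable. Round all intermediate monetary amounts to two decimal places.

Let C be the CIF value. C = FOB price + freight + 1.18% × C
C − 1.18% × C = 60134.26 + 8240.33
0.9882 × C = 68374.59
C = 68374.59 / 0.9882 = 69191.04
Insurance premium = 1.18% × 69191.04 = 816.45
Import duty = 69191.04 × 7% = 4843.37

CIF value: CAD 69191.04; import duty: CAD 4843.37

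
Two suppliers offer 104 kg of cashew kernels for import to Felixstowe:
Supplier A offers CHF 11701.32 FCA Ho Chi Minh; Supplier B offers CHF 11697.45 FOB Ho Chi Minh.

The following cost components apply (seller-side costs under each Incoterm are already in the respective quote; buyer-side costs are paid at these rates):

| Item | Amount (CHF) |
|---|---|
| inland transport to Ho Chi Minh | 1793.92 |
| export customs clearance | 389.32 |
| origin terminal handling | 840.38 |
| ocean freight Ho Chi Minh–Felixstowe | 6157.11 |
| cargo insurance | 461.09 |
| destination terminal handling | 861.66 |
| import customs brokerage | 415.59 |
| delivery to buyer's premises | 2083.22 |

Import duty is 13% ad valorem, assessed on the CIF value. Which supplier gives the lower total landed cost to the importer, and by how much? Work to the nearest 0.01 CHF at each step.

Supplier B is cheaper by CHF 954.01

Supplier A (FCA):
CIF value = FCA price + origin terminal + freight + insurance = 11701.32 + 840.38 + 6157.11 + 461.09 = 19159.90
Import duty = 19159.90 × 13% = 2490.79
Buyer bears (A): 840.38 + 6157.11 + 461.09 + 861.66 + 415.59 + 2083.22 = 10819.05
Landed cost (A) = invoice 11701.32 + 10819.05 + duty 2490.79 = 25011.16
Supplier B (FOB):
CIF value = FOB price + freight + insurance = 11697.45 + 6157.11 + 461.09 = 18315.65
Import duty = 18315.65 × 13% = 2381.03
Buyer bears (B): 6157.11 + 461.09 + 861.66 + 415.59 + 2083.22 = 9978.67
Landed cost (B) = invoice 11697.45 + 9978.67 + duty 2381.03 = 24057.15
Difference = |25011.16 − 24057.15| = 954.01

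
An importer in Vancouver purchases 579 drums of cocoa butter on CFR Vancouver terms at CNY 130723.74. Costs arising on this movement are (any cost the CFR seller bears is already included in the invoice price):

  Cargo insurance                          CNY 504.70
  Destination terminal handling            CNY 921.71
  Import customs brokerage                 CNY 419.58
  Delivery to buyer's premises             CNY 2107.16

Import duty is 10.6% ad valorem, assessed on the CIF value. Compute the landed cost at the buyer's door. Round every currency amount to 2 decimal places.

CFR: the seller pays costs through ocean freight to the destination port, but not insurance.
CIF value = CFR price + insurance = 130723.74 + 504.70 = 131228.44
Import duty = 131228.44 × 10.6% = 13910.21
Buyer bears: insurance 504.70 + destination terminal 921.71 + brokerage 419.58 + delivery 2107.16 + duty 13910.21 = 17863.36
Landed cost = invoice 130723.74 + 17863.36 = 148587.10

Total landed cost: CNY 148587.10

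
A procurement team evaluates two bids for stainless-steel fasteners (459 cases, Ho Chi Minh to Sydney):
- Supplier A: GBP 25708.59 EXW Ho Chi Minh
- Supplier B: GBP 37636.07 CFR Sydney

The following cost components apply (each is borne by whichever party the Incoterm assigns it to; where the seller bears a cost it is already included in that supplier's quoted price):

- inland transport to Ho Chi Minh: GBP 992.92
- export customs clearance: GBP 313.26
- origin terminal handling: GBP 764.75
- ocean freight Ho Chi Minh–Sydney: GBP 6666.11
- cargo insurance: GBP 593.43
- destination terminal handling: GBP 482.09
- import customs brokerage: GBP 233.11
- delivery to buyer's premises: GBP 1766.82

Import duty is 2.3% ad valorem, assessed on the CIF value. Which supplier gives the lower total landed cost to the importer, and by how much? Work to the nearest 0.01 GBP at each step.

Supplier A (EXW):
CIF value = EXW price + inland to port + export clearance + origin terminal + freight + insurance = 25708.59 + 992.92 + 313.26 + 764.75 + 6666.11 + 593.43 = 35039.06
Import duty = 35039.06 × 2.3% = 805.90
Buyer bears (A): 992.92 + 313.26 + 764.75 + 6666.11 + 593.43 + 482.09 + 233.11 + 1766.82 = 11812.49
Landed cost (A) = invoice 25708.59 + 11812.49 + duty 805.90 = 38326.98
Supplier B (CFR):
CIF value = CFR price + insurance = 37636.07 + 593.43 = 38229.50
Import duty = 38229.50 × 2.3% = 879.28
Buyer bears (B): 593.43 + 482.09 + 233.11 + 1766.82 = 3075.45
Landed cost (B) = invoice 37636.07 + 3075.45 + duty 879.28 = 41590.80
Difference = |38326.98 − 41590.80| = 3263.82

Supplier A is cheaper by GBP 3263.82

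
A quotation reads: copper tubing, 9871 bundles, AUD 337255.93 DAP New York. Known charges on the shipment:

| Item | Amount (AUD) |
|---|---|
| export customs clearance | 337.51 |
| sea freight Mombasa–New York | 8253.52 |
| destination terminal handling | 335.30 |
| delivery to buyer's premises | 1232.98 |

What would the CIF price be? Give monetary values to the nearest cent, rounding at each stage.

CIF price: AUD 335687.65

Not relevant to the conversion: export clearance, freight — on the seller under both DAP and CIF; already in the DAP price and stays in the CIF price.
From DAP to CIF, the seller no longer bears: destination terminal, delivery.
CIF price = 337255.93 − 335.30 − 1232.98 = 335687.65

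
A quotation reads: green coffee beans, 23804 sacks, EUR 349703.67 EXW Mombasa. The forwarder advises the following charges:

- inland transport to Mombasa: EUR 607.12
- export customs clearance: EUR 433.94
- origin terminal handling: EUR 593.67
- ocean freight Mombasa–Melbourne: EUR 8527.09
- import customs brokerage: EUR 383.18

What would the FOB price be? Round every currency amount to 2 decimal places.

FOB price: EUR 351338.40

Not relevant to the conversion: freight, brokerage — on the buyer under both terms; not part of either seller's price.
From EXW to FOB, the seller additionally bears: inland to port, export clearance, origin terminal.
FOB price = 349703.67 + 607.12 + 433.94 + 593.67 = 351338.40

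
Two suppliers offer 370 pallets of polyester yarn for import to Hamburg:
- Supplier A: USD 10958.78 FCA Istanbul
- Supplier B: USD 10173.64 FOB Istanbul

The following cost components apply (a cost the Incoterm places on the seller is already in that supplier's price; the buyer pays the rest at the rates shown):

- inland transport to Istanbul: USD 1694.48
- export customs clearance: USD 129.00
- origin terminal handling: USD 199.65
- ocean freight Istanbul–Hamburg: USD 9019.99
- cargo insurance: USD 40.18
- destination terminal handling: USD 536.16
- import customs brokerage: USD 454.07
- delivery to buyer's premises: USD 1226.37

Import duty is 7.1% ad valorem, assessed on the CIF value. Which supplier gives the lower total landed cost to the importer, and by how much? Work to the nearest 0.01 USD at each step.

Supplier B is cheaper by USD 1054.71

Supplier A (FCA):
CIF value = FCA price + origin terminal + freight + insurance = 10958.78 + 199.65 + 9019.99 + 40.18 = 20218.60
Import duty = 20218.60 × 7.1% = 1435.52
Buyer bears (A): 199.65 + 9019.99 + 40.18 + 536.16 + 454.07 + 1226.37 = 11476.42
Landed cost (A) = invoice 10958.78 + 11476.42 + duty 1435.52 = 23870.72
Supplier B (FOB):
CIF value = FOB price + freight + insurance = 10173.64 + 9019.99 + 40.18 = 19233.81
Import duty = 19233.81 × 7.1% = 1365.60
Buyer bears (B): 9019.99 + 40.18 + 536.16 + 454.07 + 1226.37 = 11276.77
Landed cost (B) = invoice 10173.64 + 11276.77 + duty 1365.60 = 22816.01
Difference = |23870.72 − 22816.01| = 1054.71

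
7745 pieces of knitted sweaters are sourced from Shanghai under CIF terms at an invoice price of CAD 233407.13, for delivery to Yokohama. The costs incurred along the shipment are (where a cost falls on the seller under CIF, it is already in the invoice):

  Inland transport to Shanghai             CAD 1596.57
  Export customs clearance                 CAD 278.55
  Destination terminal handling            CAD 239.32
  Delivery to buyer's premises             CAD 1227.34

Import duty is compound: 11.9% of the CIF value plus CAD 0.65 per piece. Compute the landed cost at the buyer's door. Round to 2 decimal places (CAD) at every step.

Total landed cost: CAD 267683.49

CIF: the seller pays costs through ocean freight and marine insurance to the destination port.
Already in the invoice (seller's account under CIF): inland to port, export clearance — exclude.
The CIF price already equals the CIF value: 233407.13
Ad valorem component: 233407.13 × 11.9% = 27775.45
Specific component: 7745 × 0.65 = 5034.25
Import duty = 27775.45 + 5034.25 = 32809.70
Buyer bears: destination terminal 239.32 + delivery 1227.34 + duty 32809.70 = 34276.36
Landed cost = invoice 233407.13 + 34276.36 = 267683.49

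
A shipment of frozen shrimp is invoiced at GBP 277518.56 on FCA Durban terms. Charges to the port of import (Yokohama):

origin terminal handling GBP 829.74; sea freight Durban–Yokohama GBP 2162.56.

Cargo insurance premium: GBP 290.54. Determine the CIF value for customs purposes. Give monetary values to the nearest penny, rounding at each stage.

CIF = FCA price + pre-shipment costs + freight + insurance
CIF = 277518.56 + 829.74 + 2162.56 + 290.54 = 280801.40

CIF value: GBP 280801.40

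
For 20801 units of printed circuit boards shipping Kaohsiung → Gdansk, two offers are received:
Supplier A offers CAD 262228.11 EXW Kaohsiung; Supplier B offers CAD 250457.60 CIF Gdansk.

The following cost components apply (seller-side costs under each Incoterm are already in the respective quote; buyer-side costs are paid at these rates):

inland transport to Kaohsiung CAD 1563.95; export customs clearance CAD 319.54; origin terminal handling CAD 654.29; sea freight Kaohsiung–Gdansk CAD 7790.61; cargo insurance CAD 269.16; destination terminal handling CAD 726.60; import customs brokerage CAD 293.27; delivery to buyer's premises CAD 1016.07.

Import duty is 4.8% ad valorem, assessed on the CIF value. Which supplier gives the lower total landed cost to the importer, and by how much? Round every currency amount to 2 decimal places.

Supplier B is cheaper by CAD 23441.73

Supplier A (EXW):
CIF value = EXW price + inland to port + export clearance + origin terminal + freight + insurance = 262228.11 + 1563.95 + 319.54 + 654.29 + 7790.61 + 269.16 = 272825.66
Import duty = 272825.66 × 4.8% = 13095.63
Buyer bears (A): 1563.95 + 319.54 + 654.29 + 7790.61 + 269.16 + 726.60 + 293.27 + 1016.07 = 12633.49
Landed cost (A) = invoice 262228.11 + 12633.49 + duty 13095.63 = 287957.23
Supplier B (CIF):
The CIF price already equals the CIF value: 250457.60
Import duty = 250457.60 × 4.8% = 12021.96
Buyer bears (B): 726.60 + 293.27 + 1016.07 = 2035.94
Landed cost (B) = invoice 250457.60 + 2035.94 + duty 12021.96 = 264515.50
Difference = |287957.23 − 264515.50| = 23441.73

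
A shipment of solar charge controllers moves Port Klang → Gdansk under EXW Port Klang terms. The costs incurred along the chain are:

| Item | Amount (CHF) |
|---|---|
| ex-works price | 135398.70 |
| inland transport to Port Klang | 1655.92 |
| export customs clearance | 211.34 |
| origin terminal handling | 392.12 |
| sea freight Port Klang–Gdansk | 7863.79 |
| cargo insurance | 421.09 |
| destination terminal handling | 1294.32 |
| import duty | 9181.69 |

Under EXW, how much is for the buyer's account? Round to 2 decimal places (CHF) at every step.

EXW: the seller makes goods available at their premises; the buyer bears all onward costs.
Seller's account: goods 135398.70 = 135398.70
Buyer's account: inland to port 1655.92 + export clearance 211.34 + origin terminal 392.12 + freight 7863.79 + insurance 421.09 + destination terminal 1294.32 + duty 9181.69 = 21020.27

Buyer's account: CHF 21020.27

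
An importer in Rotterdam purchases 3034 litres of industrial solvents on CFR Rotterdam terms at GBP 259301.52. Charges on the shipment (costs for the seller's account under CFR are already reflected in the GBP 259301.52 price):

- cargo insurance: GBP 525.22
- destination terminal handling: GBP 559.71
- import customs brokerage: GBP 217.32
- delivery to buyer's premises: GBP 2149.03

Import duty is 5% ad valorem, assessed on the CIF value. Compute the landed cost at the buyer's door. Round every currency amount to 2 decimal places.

CFR: the seller pays costs through ocean freight to the destination port, but not insurance.
CIF value = CFR price + insurance = 259301.52 + 525.22 = 259826.74
Import duty = 259826.74 × 5% = 12991.34
Buyer bears: insurance 525.22 + destination terminal 559.71 + brokerage 217.32 + delivery 2149.03 + duty 12991.34 = 16442.62
Landed cost = invoice 259301.52 + 16442.62 = 275744.14

Total landed cost: GBP 275744.14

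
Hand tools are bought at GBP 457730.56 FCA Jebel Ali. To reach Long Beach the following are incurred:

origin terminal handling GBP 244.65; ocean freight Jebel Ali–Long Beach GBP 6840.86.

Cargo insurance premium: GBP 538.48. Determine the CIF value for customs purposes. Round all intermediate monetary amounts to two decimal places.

CIF = FCA price + pre-shipment costs + freight + insurance
CIF = 457730.56 + 244.65 + 6840.86 + 538.48 = 465354.55

CIF value: GBP 465354.55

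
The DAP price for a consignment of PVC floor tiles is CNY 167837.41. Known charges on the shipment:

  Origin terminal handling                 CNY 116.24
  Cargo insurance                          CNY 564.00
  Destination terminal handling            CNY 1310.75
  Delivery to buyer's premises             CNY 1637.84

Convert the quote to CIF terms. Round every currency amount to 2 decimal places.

CIF price: CNY 164888.82

Not relevant to the conversion: insurance, origin terminal — on the seller under both DAP and CIF; already in the DAP price and stays in the CIF price.
From DAP to CIF, the seller no longer bears: destination terminal, delivery.
CIF price = 167837.41 − 1310.75 − 1637.84 = 164888.82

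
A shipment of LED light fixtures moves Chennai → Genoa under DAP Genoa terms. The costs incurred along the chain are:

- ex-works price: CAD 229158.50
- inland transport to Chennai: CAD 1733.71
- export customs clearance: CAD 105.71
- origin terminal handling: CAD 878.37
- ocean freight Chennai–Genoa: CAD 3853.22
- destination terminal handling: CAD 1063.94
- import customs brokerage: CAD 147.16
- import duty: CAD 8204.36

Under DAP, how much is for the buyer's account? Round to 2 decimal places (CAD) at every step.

DAP: the seller bears all costs to the named destination except import duty and clearance.
Seller's account: goods 229158.50 + inland to port 1733.71 + export clearance 105.71 + origin terminal 878.37 + freight 3853.22 + destination terminal 1063.94 = 236793.45
Buyer's account: brokerage 147.16 + duty 8204.36 = 8351.52

Buyer's account: CAD 8351.52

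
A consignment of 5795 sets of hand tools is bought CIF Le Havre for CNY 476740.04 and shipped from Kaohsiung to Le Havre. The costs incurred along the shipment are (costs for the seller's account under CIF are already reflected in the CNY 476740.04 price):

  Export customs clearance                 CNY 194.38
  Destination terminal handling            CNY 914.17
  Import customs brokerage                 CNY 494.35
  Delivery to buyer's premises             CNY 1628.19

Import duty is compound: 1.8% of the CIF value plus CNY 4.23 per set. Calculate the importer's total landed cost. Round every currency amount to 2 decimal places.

CIF: the seller pays costs through ocean freight and marine insurance to the destination port.
Already in the invoice (seller's account under CIF): export clearance — exclude.
The CIF price already equals the CIF value: 476740.04
Ad valorem component: 476740.04 × 1.8% = 8581.32
Specific component: 5795 × 4.23 = 24512.85
Import duty = 8581.32 + 24512.85 = 33094.17
Buyer bears: destination terminal 914.17 + brokerage 494.35 + delivery 1628.19 + duty 33094.17 = 36130.88
Landed cost = invoice 476740.04 + 36130.88 = 512870.92

Total landed cost: CNY 512870.92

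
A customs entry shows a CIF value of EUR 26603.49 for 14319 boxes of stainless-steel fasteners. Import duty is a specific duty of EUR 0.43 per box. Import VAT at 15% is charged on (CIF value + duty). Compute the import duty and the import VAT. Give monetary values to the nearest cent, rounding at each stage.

Import duty = 14319 × 0.43 = 6157.17
VAT base = CIF + duty = 26603.49 + 6157.17 = 32760.66
Import VAT = 32760.66 × 15% = 4914.10

Import duty: EUR 6157.17; import VAT: EUR 4914.10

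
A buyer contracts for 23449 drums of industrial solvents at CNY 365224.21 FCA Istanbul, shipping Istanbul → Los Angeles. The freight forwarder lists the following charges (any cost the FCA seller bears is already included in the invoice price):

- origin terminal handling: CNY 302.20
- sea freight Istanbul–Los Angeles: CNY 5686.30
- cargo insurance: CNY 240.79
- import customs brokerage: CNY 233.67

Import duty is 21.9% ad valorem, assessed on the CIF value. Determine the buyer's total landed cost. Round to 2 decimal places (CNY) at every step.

FCA: the seller delivers export-cleared goods to the carrier; the buyer bears costs from that point.
CIF value = FCA price + origin terminal + freight + insurance = 365224.21 + 302.20 + 5686.30 + 240.79 = 371453.50
Import duty = 371453.50 × 21.9% = 81348.32
Buyer bears: origin terminal 302.20 + freight 5686.30 + insurance 240.79 + brokerage 233.67 + duty 81348.32 = 87811.28
Landed cost = invoice 365224.21 + 87811.28 = 453035.49

Total landed cost: CNY 453035.49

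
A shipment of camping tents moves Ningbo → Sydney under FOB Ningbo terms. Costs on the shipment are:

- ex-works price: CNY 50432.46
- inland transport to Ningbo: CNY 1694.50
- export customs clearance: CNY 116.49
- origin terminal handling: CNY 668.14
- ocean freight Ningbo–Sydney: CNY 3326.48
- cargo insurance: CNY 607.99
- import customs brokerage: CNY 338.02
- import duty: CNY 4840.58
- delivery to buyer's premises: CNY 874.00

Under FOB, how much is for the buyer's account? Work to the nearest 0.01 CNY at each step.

Buyer's account: CNY 9987.07

FOB: the seller bears costs until goods are on board at the origin port; the buyer bears freight, insurance and all costs thereafter.
Seller's account: goods 50432.46 + inland to port 1694.50 + export clearance 116.49 + origin terminal 668.14 = 52911.59
Buyer's account: freight 3326.48 + insurance 607.99 + brokerage 338.02 + duty 4840.58 + delivery 874.00 = 9987.07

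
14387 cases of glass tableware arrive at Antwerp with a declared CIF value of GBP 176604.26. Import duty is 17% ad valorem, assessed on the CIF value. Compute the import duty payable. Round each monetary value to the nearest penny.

Import duty: GBP 30022.72

Import duty = 176604.26 × 17% = 30022.72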